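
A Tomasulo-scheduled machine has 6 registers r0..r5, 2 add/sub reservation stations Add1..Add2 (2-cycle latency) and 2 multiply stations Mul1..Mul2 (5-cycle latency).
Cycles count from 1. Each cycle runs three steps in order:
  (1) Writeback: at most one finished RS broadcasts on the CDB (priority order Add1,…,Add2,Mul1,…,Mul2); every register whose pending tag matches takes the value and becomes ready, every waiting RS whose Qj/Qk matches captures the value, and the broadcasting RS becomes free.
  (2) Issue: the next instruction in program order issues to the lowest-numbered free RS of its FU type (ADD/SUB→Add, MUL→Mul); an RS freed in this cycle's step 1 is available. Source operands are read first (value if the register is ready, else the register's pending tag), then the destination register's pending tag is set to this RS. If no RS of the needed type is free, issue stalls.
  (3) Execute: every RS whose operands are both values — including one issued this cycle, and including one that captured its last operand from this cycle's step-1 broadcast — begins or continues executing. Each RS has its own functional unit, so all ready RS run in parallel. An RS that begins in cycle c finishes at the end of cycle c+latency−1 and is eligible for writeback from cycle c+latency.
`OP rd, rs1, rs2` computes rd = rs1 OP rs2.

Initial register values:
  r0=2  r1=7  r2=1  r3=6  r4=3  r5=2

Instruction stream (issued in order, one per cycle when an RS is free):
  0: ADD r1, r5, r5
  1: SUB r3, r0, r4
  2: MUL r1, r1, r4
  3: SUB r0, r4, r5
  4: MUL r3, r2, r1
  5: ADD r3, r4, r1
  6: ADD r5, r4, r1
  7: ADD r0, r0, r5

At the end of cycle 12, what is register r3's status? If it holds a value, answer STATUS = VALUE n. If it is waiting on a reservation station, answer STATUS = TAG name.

STATUS = VALUE 15

  c1: issue ADD r1<-Add1  regs: r0:2,r1:Add1,r2:1,r3:6,r4:3,r5:2
  c2: issue SUB r3<-Add2  regs: r0:2,r1:Add1,r2:1,r3:Add2,r4:3,r5:2
  c3: CDB Add1=4; issue MUL r1<-Mul1  regs: r0:2,r1:Mul1,r2:1,r3:Add2,r4:3,r5:2
  c4: CDB Add2=-1; issue SUB r0<-Add1  regs: r0:Add1,r1:Mul1,r2:1,r3:-1,r4:3,r5:2
  c5: issue MUL r3<-Mul2  regs: r0:Add1,r1:Mul1,r2:1,r3:Mul2,r4:3,r5:2
  c6: CDB Add1=1; issue ADD r3<-Add1  regs: r0:1,r1:Mul1,r2:1,r3:Add1,r4:3,r5:2
  c7: issue ADD r5<-Add2  regs: r0:1,r1:Mul1,r2:1,r3:Add1,r4:3,r5:Add2
  c8: CDB Mul1=12; stall  regs: r0:1,r1:12,r2:1,r3:Add1,r4:3,r5:Add2
  c9: stall  regs: r0:1,r1:12,r2:1,r3:Add1,r4:3,r5:Add2
  c10: CDB Add1=15; issue ADD r0<-Add1  regs: r0:Add1,r1:12,r2:1,r3:15,r4:3,r5:Add2
  c11: CDB Add2=15  regs: r0:Add1,r1:12,r2:1,r3:15,r4:3,r5:15
  c12: -  regs: r0:Add1,r1:12,r2:1,r3:15,r4:3,r5:15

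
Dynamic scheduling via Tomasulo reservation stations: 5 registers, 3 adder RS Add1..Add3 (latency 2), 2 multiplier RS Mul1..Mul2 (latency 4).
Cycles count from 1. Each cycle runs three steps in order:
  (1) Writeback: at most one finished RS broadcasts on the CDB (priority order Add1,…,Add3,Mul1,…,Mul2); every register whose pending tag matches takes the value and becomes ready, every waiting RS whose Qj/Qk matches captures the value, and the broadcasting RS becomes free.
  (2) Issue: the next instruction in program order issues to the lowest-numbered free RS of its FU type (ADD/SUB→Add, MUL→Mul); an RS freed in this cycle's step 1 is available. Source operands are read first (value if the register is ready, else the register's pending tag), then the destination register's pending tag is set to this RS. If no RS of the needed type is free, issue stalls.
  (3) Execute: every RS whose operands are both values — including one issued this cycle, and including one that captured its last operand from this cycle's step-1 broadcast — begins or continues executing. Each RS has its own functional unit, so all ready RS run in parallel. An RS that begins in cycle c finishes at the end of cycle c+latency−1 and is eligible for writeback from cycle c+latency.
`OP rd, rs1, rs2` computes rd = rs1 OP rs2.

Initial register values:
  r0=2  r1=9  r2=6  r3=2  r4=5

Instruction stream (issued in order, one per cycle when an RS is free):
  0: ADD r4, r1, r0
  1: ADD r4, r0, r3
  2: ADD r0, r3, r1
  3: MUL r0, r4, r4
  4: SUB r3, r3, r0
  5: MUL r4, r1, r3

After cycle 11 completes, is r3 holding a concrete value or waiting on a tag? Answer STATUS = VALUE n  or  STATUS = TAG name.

STATUS = VALUE -14

cycle 1: issue ADD r4<-Add1 // r0:2,r1:9,r2:6,r3:2,r4:Add1
cycle 2: issue ADD r4<-Add2 // r0:2,r1:9,r2:6,r3:2,r4:Add2
cycle 3: CDB Add1=11; issue ADD r0<-Add1 // r0:Add1,r1:9,r2:6,r3:2,r4:Add2
cycle 4: CDB Add2=4; issue MUL r0<-Mul1 // r0:Mul1,r1:9,r2:6,r3:2,r4:4
cycle 5: CDB Add1=11; issue SUB r3<-Add1 // r0:Mul1,r1:9,r2:6,r3:Add1,r4:4
cycle 6: issue MUL r4<-Mul2 // r0:Mul1,r1:9,r2:6,r3:Add1,r4:Mul2
cycle 7: - // r0:Mul1,r1:9,r2:6,r3:Add1,r4:Mul2
cycle 8: CDB Mul1=16 // r0:16,r1:9,r2:6,r3:Add1,r4:Mul2
cycle 9: - // r0:16,r1:9,r2:6,r3:Add1,r4:Mul2
cycle 10: CDB Add1=-14 // r0:16,r1:9,r2:6,r3:-14,r4:Mul2
cycle 11: - // r0:16,r1:9,r2:6,r3:-14,r4:Mul2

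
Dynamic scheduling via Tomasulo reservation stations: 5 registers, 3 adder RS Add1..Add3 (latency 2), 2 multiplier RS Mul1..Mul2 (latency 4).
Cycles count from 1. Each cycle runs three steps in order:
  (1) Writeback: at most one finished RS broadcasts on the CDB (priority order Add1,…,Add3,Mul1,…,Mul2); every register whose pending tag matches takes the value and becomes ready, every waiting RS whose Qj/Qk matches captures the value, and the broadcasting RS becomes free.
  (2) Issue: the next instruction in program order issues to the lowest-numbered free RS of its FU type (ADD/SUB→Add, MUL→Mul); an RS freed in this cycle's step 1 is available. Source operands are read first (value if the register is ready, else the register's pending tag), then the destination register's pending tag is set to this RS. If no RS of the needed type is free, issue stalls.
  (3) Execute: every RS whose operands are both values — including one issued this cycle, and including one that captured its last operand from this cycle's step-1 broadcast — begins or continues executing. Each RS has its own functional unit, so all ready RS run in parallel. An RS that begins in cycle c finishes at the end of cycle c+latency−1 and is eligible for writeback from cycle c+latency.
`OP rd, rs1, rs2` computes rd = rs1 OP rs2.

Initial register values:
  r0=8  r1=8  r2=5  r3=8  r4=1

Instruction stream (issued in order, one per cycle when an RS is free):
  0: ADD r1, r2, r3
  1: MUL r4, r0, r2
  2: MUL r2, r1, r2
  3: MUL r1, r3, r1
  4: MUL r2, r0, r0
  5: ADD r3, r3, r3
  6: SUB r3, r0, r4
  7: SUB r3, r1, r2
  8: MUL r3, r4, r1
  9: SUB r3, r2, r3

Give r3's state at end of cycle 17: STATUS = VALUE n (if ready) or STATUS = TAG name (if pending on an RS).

cycle 1: issue ADD r1<-Add1 // r0:8,r1:Add1,r2:5,r3:8,r4:1
cycle 2: issue MUL r4<-Mul1 // r0:8,r1:Add1,r2:5,r3:8,r4:Mul1
cycle 3: CDB Add1=13; issue MUL r2<-Mul2 // r0:8,r1:13,r2:Mul2,r3:8,r4:Mul1
cycle 4: stall // r0:8,r1:13,r2:Mul2,r3:8,r4:Mul1
cycle 5: stall // r0:8,r1:13,r2:Mul2,r3:8,r4:Mul1
cycle 6: CDB Mul1=40; issue MUL r1<-Mul1 // r0:8,r1:Mul1,r2:Mul2,r3:8,r4:40
cycle 7: CDB Mul2=65; issue MUL r2<-Mul2 // r0:8,r1:Mul1,r2:Mul2,r3:8,r4:40
cycle 8: issue ADD r3<-Add1 // r0:8,r1:Mul1,r2:Mul2,r3:Add1,r4:40
cycle 9: issue SUB r3<-Add2 // r0:8,r1:Mul1,r2:Mul2,r3:Add2,r4:40
cycle 10: CDB Add1=16; issue SUB r3<-Add1 // r0:8,r1:Mul1,r2:Mul2,r3:Add1,r4:40
cycle 11: CDB Add2=-32; stall // r0:8,r1:Mul1,r2:Mul2,r3:Add1,r4:40
cycle 12: CDB Mul1=104; issue MUL r3<-Mul1 // r0:8,r1:104,r2:Mul2,r3:Mul1,r4:40
cycle 13: CDB Mul2=64; issue SUB r3<-Add2 // r0:8,r1:104,r2:64,r3:Add2,r4:40
cycle 14: - // r0:8,r1:104,r2:64,r3:Add2,r4:40
cycle 15: CDB Add1=40 // r0:8,r1:104,r2:64,r3:Add2,r4:40
cycle 16: CDB Mul1=4160 // r0:8,r1:104,r2:64,r3:Add2,r4:40
cycle 17: - // r0:8,r1:104,r2:64,r3:Add2,r4:40

STATUS = TAG Add2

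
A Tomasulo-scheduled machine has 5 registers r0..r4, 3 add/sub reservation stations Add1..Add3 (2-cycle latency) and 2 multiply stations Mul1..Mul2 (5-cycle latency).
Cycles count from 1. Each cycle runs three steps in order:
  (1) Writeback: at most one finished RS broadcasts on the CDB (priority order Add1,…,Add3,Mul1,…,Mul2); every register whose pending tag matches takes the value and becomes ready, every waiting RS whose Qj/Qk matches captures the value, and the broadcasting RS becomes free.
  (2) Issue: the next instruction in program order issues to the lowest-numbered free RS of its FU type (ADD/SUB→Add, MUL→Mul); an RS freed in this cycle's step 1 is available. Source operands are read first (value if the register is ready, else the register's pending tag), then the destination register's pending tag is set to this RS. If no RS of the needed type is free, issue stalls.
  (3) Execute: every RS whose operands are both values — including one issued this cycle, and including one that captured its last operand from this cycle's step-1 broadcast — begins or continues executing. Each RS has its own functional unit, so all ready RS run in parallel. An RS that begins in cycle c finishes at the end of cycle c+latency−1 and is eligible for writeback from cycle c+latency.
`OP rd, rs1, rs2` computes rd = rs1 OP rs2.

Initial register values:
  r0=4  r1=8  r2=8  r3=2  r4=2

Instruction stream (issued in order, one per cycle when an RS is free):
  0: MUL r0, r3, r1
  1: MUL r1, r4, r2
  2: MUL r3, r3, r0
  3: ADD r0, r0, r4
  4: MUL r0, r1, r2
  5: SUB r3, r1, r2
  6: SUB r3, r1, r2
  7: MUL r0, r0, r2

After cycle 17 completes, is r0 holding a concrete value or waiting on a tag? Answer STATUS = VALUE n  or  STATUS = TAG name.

c1: issue MUL r0<-Mul1 | r0:Mul1,r1:8,r2:8,r3:2,r4:2
c2: issue MUL r1<-Mul2 | r0:Mul1,r1:Mul2,r2:8,r3:2,r4:2
c3: stall | r0:Mul1,r1:Mul2,r2:8,r3:2,r4:2
c4: stall | r0:Mul1,r1:Mul2,r2:8,r3:2,r4:2
c5: stall | r0:Mul1,r1:Mul2,r2:8,r3:2,r4:2
c6: CDB Mul1=16; issue MUL r3<-Mul1 | r0:16,r1:Mul2,r2:8,r3:Mul1,r4:2
c7: CDB Mul2=16; issue ADD r0<-Add1 | r0:Add1,r1:16,r2:8,r3:Mul1,r4:2
c8: issue MUL r0<-Mul2 | r0:Mul2,r1:16,r2:8,r3:Mul1,r4:2
c9: CDB Add1=18; issue SUB r3<-Add1 | r0:Mul2,r1:16,r2:8,r3:Add1,r4:2
c10: issue SUB r3<-Add2 | r0:Mul2,r1:16,r2:8,r3:Add2,r4:2
c11: CDB Add1=8; stall | r0:Mul2,r1:16,r2:8,r3:Add2,r4:2
c12: CDB Add2=8; stall | r0:Mul2,r1:16,r2:8,r3:8,r4:2
c13: CDB Mul1=32; issue MUL r0<-Mul1 | r0:Mul1,r1:16,r2:8,r3:8,r4:2
c14: CDB Mul2=128 | r0:Mul1,r1:16,r2:8,r3:8,r4:2
c15: - | r0:Mul1,r1:16,r2:8,r3:8,r4:2
c16: - | r0:Mul1,r1:16,r2:8,r3:8,r4:2
c17: - | r0:Mul1,r1:16,r2:8,r3:8,r4:2

STATUS = TAG Mul1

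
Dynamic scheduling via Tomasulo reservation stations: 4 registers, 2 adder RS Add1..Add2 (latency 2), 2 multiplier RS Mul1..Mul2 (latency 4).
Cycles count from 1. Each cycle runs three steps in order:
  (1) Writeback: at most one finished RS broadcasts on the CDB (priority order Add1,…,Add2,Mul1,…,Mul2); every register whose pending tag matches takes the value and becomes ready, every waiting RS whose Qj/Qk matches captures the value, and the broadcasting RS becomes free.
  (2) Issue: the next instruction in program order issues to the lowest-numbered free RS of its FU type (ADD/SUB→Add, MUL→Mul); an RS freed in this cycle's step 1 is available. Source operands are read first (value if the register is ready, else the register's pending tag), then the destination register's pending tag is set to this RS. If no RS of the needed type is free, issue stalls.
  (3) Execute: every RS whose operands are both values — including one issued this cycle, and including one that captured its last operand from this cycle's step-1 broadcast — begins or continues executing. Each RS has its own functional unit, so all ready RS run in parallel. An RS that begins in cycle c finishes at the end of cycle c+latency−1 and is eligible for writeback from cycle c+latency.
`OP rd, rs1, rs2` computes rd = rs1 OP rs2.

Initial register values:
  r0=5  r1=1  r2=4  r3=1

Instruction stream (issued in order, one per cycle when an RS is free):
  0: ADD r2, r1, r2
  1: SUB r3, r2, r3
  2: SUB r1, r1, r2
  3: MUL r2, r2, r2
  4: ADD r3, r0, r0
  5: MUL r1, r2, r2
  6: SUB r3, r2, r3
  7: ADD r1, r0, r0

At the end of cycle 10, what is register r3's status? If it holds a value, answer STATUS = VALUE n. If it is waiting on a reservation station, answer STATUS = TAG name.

cycle 1: issue ADD r2<-Add1 // r0:5,r1:1,r2:Add1,r3:1
cycle 2: issue SUB r3<-Add2 // r0:5,r1:1,r2:Add1,r3:Add2
cycle 3: CDB Add1=5; issue SUB r1<-Add1 // r0:5,r1:Add1,r2:5,r3:Add2
cycle 4: issue MUL r2<-Mul1 // r0:5,r1:Add1,r2:Mul1,r3:Add2
cycle 5: CDB Add1=-4; issue ADD r3<-Add1 // r0:5,r1:-4,r2:Mul1,r3:Add1
cycle 6: CDB Add2=4; issue MUL r1<-Mul2 // r0:5,r1:Mul2,r2:Mul1,r3:Add1
cycle 7: CDB Add1=10; issue SUB r3<-Add1 // r0:5,r1:Mul2,r2:Mul1,r3:Add1
cycle 8: CDB Mul1=25; issue ADD r1<-Add2 // r0:5,r1:Add2,r2:25,r3:Add1
cycle 9: - // r0:5,r1:Add2,r2:25,r3:Add1
cycle 10: CDB Add1=15 // r0:5,r1:Add2,r2:25,r3:15

STATUS = VALUE 15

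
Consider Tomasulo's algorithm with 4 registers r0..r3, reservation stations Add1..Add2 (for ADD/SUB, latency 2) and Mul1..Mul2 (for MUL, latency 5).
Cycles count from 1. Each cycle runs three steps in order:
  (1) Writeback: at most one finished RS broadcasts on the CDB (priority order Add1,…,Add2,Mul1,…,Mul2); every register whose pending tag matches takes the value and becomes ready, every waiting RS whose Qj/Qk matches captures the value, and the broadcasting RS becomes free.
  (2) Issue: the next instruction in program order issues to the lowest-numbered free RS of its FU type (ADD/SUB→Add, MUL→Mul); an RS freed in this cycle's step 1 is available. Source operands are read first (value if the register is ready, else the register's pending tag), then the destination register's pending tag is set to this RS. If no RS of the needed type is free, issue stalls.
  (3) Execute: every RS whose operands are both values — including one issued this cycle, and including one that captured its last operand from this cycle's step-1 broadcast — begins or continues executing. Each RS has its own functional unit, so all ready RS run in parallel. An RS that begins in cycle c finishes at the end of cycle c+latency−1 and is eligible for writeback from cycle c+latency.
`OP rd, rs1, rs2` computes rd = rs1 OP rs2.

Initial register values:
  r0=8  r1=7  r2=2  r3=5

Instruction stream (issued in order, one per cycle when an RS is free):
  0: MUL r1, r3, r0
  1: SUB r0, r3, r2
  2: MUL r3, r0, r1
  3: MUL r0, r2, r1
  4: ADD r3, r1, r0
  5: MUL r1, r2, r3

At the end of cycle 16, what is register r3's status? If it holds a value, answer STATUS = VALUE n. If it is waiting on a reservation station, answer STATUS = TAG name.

cycle 1: issue MUL r1<-Mul1 // r0:8,r1:Mul1,r2:2,r3:5
cycle 2: issue SUB r0<-Add1 // r0:Add1,r1:Mul1,r2:2,r3:5
cycle 3: issue MUL r3<-Mul2 // r0:Add1,r1:Mul1,r2:2,r3:Mul2
cycle 4: CDB Add1=3; stall // r0:3,r1:Mul1,r2:2,r3:Mul2
cycle 5: stall // r0:3,r1:Mul1,r2:2,r3:Mul2
cycle 6: CDB Mul1=40; issue MUL r0<-Mul1 // r0:Mul1,r1:40,r2:2,r3:Mul2
cycle 7: issue ADD r3<-Add1 // r0:Mul1,r1:40,r2:2,r3:Add1
cycle 8: stall // r0:Mul1,r1:40,r2:2,r3:Add1
cycle 9: stall // r0:Mul1,r1:40,r2:2,r3:Add1
cycle 10: stall // r0:Mul1,r1:40,r2:2,r3:Add1
cycle 11: CDB Mul1=80; issue MUL r1<-Mul1 // r0:80,r1:Mul1,r2:2,r3:Add1
cycle 12: CDB Mul2=120 // r0:80,r1:Mul1,r2:2,r3:Add1
cycle 13: CDB Add1=120 // r0:80,r1:Mul1,r2:2,r3:120
cycle 14: - // r0:80,r1:Mul1,r2:2,r3:120
cycle 15: - // r0:80,r1:Mul1,r2:2,r3:120
cycle 16: - // r0:80,r1:Mul1,r2:2,r3:120

STATUS = VALUE 120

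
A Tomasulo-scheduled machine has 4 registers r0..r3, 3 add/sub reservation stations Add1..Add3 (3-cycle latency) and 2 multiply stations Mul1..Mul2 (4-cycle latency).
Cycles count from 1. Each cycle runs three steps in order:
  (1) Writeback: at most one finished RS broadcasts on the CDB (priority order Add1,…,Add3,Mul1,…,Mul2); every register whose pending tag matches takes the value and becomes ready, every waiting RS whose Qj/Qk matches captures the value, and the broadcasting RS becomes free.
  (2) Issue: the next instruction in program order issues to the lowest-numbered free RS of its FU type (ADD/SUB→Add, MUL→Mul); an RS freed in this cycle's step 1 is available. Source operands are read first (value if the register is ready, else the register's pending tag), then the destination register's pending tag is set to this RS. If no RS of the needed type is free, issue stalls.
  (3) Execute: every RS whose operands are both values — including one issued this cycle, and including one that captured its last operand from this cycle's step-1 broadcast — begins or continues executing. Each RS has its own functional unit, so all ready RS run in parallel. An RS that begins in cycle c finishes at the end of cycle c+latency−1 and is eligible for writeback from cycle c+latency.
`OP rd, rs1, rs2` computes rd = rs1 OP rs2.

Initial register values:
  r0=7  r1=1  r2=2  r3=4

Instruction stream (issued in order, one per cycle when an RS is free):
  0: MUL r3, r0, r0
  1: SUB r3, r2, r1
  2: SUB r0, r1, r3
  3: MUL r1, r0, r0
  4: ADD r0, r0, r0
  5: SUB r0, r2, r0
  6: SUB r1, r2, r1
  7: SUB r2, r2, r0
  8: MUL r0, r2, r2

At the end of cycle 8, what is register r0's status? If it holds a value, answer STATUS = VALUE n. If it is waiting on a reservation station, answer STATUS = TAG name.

STATUS = TAG Add3

c1: issue MUL r3<-Mul1 | r0:7,r1:1,r2:2,r3:Mul1
c2: issue SUB r3<-Add1 | r0:7,r1:1,r2:2,r3:Add1
c3: issue SUB r0<-Add2 | r0:Add2,r1:1,r2:2,r3:Add1
c4: issue MUL r1<-Mul2 | r0:Add2,r1:Mul2,r2:2,r3:Add1
c5: CDB Add1=1; issue ADD r0<-Add1 | r0:Add1,r1:Mul2,r2:2,r3:1
c6: CDB Mul1=49; issue SUB r0<-Add3 | r0:Add3,r1:Mul2,r2:2,r3:1
c7: stall | r0:Add3,r1:Mul2,r2:2,r3:1
c8: CDB Add2=0; issue SUB r1<-Add2 | r0:Add3,r1:Add2,r2:2,r3:1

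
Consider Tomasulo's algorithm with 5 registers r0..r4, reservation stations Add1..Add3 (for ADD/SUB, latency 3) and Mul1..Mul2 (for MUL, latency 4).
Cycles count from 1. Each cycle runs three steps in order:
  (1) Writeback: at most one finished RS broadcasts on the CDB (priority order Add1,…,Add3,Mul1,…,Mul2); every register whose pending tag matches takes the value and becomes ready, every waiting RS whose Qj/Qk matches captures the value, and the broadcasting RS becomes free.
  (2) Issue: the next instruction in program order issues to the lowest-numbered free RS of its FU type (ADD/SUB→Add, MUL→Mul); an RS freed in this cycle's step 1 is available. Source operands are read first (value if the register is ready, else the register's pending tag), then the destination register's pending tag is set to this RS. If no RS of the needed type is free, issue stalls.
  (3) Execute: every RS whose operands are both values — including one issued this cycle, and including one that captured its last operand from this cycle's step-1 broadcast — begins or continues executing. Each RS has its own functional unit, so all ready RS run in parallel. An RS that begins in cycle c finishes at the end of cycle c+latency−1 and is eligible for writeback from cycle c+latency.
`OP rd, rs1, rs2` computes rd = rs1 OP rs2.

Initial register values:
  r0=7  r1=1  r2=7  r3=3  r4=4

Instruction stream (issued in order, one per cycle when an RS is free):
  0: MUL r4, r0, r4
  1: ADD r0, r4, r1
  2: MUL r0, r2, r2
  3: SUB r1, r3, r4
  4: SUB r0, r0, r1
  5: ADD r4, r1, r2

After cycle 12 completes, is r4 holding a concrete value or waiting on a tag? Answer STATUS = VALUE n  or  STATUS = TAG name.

STATUS = VALUE -18

  c1: issue MUL r4<-Mul1  regs: r0:7,r1:1,r2:7,r3:3,r4:Mul1
  c2: issue ADD r0<-Add1  regs: r0:Add1,r1:1,r2:7,r3:3,r4:Mul1
  c3: issue MUL r0<-Mul2  regs: r0:Mul2,r1:1,r2:7,r3:3,r4:Mul1
  c4: issue SUB r1<-Add2  regs: r0:Mul2,r1:Add2,r2:7,r3:3,r4:Mul1
  c5: CDB Mul1=28; issue SUB r0<-Add3  regs: r0:Add3,r1:Add2,r2:7,r3:3,r4:28
  c6: stall  regs: r0:Add3,r1:Add2,r2:7,r3:3,r4:28
  c7: CDB Mul2=49; stall  regs: r0:Add3,r1:Add2,r2:7,r3:3,r4:28
  c8: CDB Add1=29; issue ADD r4<-Add1  regs: r0:Add3,r1:Add2,r2:7,r3:3,r4:Add1
  c9: CDB Add2=-25  regs: r0:Add3,r1:-25,r2:7,r3:3,r4:Add1
  c10: -  regs: r0:Add3,r1:-25,r2:7,r3:3,r4:Add1
  c11: -  regs: r0:Add3,r1:-25,r2:7,r3:3,r4:Add1
  c12: CDB Add1=-18  regs: r0:Add3,r1:-25,r2:7,r3:3,r4:-18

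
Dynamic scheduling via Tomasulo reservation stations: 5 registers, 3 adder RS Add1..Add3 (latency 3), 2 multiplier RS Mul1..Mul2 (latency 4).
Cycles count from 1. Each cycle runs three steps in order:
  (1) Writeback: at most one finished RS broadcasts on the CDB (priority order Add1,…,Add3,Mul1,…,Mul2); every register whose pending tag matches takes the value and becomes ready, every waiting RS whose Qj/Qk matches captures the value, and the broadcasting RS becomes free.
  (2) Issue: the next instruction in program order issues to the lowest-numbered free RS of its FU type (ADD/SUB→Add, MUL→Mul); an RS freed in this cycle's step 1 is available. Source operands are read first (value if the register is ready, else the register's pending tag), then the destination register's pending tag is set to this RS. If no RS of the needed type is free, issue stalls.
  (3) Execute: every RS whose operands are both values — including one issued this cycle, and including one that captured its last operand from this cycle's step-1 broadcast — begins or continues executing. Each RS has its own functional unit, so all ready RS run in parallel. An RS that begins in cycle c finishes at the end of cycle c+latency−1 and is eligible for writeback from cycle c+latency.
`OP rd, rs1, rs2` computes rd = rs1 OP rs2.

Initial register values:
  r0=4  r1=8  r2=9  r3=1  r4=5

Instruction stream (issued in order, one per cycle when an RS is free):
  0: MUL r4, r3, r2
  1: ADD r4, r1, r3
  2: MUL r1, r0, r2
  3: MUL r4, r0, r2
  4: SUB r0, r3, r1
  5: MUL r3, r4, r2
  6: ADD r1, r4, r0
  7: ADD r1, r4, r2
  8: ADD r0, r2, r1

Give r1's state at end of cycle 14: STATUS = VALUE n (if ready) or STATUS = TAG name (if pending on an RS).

  c1: issue MUL r4<-Mul1  regs: r0:4,r1:8,r2:9,r3:1,r4:Mul1
  c2: issue ADD r4<-Add1  regs: r0:4,r1:8,r2:9,r3:1,r4:Add1
  c3: issue MUL r1<-Mul2  regs: r0:4,r1:Mul2,r2:9,r3:1,r4:Add1
  c4: stall  regs: r0:4,r1:Mul2,r2:9,r3:1,r4:Add1
  c5: CDB Add1=9; stall  regs: r0:4,r1:Mul2,r2:9,r3:1,r4:9
  c6: CDB Mul1=9; issue MUL r4<-Mul1  regs: r0:4,r1:Mul2,r2:9,r3:1,r4:Mul1
  c7: CDB Mul2=36; issue SUB r0<-Add1  regs: r0:Add1,r1:36,r2:9,r3:1,r4:Mul1
  c8: issue MUL r3<-Mul2  regs: r0:Add1,r1:36,r2:9,r3:Mul2,r4:Mul1
  c9: issue ADD r1<-Add2  regs: r0:Add1,r1:Add2,r2:9,r3:Mul2,r4:Mul1
  c10: CDB Add1=-35; issue ADD r1<-Add1  regs: r0:-35,r1:Add1,r2:9,r3:Mul2,r4:Mul1
  c11: CDB Mul1=36; issue ADD r0<-Add3  regs: r0:Add3,r1:Add1,r2:9,r3:Mul2,r4:36
  c12: -  regs: r0:Add3,r1:Add1,r2:9,r3:Mul2,r4:36
  c13: -  regs: r0:Add3,r1:Add1,r2:9,r3:Mul2,r4:36
  c14: CDB Add1=45  regs: r0:Add3,r1:45,r2:9,r3:Mul2,r4:36

STATUS = VALUE 45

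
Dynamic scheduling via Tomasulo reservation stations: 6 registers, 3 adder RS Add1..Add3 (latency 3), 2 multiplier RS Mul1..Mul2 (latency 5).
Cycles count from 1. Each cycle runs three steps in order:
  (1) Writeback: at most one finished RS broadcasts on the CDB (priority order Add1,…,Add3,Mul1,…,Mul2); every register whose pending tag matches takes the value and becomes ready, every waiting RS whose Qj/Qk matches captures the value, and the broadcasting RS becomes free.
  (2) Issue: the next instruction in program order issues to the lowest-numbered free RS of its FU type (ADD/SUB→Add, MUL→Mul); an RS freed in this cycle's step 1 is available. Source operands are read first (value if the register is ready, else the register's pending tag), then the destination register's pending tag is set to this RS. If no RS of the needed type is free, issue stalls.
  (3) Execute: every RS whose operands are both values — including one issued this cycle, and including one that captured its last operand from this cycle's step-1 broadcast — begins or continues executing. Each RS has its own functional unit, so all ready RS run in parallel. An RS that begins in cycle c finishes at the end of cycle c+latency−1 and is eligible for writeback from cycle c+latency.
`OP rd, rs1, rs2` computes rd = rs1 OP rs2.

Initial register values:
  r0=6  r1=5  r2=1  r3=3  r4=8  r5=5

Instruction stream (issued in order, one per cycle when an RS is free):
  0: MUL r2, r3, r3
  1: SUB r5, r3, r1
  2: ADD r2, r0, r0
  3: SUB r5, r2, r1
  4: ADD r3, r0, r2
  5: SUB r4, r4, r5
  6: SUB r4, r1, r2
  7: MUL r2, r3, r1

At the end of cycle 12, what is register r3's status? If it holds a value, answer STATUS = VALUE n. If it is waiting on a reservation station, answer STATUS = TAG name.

STATUS = VALUE 18

  c1: issue MUL r2<-Mul1  regs: r0:6,r1:5,r2:Mul1,r3:3,r4:8,r5:5
  c2: issue SUB r5<-Add1  regs: r0:6,r1:5,r2:Mul1,r3:3,r4:8,r5:Add1
  c3: issue ADD r2<-Add2  regs: r0:6,r1:5,r2:Add2,r3:3,r4:8,r5:Add1
  c4: issue SUB r5<-Add3  regs: r0:6,r1:5,r2:Add2,r3:3,r4:8,r5:Add3
  c5: CDB Add1=-2; issue ADD r3<-Add1  regs: r0:6,r1:5,r2:Add2,r3:Add1,r4:8,r5:Add3
  c6: CDB Add2=12; issue SUB r4<-Add2  regs: r0:6,r1:5,r2:12,r3:Add1,r4:Add2,r5:Add3
  c7: CDB Mul1=9; stall  regs: r0:6,r1:5,r2:12,r3:Add1,r4:Add2,r5:Add3
  c8: stall  regs: r0:6,r1:5,r2:12,r3:Add1,r4:Add2,r5:Add3
  c9: CDB Add1=18; issue SUB r4<-Add1  regs: r0:6,r1:5,r2:12,r3:18,r4:Add1,r5:Add3
  c10: CDB Add3=7; issue MUL r2<-Mul1  regs: r0:6,r1:5,r2:Mul1,r3:18,r4:Add1,r5:7
  c11: -  regs: r0:6,r1:5,r2:Mul1,r3:18,r4:Add1,r5:7
  c12: CDB Add1=-7  regs: r0:6,r1:5,r2:Mul1,r3:18,r4:-7,r5:7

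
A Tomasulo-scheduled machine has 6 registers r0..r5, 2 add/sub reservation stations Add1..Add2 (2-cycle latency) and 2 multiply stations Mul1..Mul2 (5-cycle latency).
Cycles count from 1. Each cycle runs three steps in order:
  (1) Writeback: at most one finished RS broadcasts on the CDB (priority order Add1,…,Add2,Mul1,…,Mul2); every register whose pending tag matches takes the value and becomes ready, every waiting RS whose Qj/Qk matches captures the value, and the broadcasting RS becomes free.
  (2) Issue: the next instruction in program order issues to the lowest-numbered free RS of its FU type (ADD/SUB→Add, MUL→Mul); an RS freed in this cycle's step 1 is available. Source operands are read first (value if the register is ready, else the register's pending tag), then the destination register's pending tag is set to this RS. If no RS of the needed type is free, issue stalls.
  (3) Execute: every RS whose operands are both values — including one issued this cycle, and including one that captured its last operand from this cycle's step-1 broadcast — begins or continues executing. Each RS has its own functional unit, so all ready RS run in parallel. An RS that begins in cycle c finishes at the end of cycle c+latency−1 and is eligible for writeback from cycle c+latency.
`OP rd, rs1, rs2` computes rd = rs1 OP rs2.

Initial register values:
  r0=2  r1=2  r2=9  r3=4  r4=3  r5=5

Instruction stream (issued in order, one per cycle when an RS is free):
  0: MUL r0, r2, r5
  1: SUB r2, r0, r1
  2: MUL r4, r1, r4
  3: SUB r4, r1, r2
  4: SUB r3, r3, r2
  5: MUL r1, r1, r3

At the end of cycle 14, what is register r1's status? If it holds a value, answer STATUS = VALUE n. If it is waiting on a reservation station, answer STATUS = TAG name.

  c1: issue MUL r0<-Mul1  regs: r0:Mul1,r1:2,r2:9,r3:4,r4:3,r5:5
  c2: issue SUB r2<-Add1  regs: r0:Mul1,r1:2,r2:Add1,r3:4,r4:3,r5:5
  c3: issue MUL r4<-Mul2  regs: r0:Mul1,r1:2,r2:Add1,r3:4,r4:Mul2,r5:5
  c4: issue SUB r4<-Add2  regs: r0:Mul1,r1:2,r2:Add1,r3:4,r4:Add2,r5:5
  c5: stall  regs: r0:Mul1,r1:2,r2:Add1,r3:4,r4:Add2,r5:5
  c6: CDB Mul1=45; stall  regs: r0:45,r1:2,r2:Add1,r3:4,r4:Add2,r5:5
  c7: stall  regs: r0:45,r1:2,r2:Add1,r3:4,r4:Add2,r5:5
  c8: CDB Add1=43; issue SUB r3<-Add1  regs: r0:45,r1:2,r2:43,r3:Add1,r4:Add2,r5:5
  c9: CDB Mul2=6; issue MUL r1<-Mul1  regs: r0:45,r1:Mul1,r2:43,r3:Add1,r4:Add2,r5:5
  c10: CDB Add1=-39  regs: r0:45,r1:Mul1,r2:43,r3:-39,r4:Add2,r5:5
  c11: CDB Add2=-41  regs: r0:45,r1:Mul1,r2:43,r3:-39,r4:-41,r5:5
  c12: -  regs: r0:45,r1:Mul1,r2:43,r3:-39,r4:-41,r5:5
  c13: -  regs: r0:45,r1:Mul1,r2:43,r3:-39,r4:-41,r5:5
  c14: -  regs: r0:45,r1:Mul1,r2:43,r3:-39,r4:-41,r5:5

STATUS = TAG Mul1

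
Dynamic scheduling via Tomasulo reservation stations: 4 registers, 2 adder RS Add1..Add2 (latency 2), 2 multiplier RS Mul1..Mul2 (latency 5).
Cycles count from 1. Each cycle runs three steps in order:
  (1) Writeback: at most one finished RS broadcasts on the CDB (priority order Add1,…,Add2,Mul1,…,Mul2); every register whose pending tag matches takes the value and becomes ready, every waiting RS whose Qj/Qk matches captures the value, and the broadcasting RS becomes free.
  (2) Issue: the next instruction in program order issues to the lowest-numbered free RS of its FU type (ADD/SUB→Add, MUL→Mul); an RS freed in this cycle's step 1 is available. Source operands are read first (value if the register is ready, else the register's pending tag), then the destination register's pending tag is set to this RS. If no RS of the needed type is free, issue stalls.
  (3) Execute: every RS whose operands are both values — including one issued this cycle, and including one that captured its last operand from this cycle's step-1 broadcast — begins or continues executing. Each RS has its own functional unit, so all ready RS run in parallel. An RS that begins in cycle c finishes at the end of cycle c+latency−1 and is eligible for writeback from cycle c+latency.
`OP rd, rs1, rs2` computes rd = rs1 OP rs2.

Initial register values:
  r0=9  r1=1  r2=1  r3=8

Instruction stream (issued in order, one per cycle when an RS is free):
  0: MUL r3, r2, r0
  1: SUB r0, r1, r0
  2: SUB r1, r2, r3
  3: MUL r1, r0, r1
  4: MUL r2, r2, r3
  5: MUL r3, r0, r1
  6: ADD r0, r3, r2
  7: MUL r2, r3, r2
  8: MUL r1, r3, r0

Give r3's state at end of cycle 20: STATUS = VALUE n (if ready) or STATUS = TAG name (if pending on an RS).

cycle 1: issue MUL r3<-Mul1 // r0:9,r1:1,r2:1,r3:Mul1
cycle 2: issue SUB r0<-Add1 // r0:Add1,r1:1,r2:1,r3:Mul1
cycle 3: issue SUB r1<-Add2 // r0:Add1,r1:Add2,r2:1,r3:Mul1
cycle 4: CDB Add1=-8; issue MUL r1<-Mul2 // r0:-8,r1:Mul2,r2:1,r3:Mul1
cycle 5: stall // r0:-8,r1:Mul2,r2:1,r3:Mul1
cycle 6: CDB Mul1=9; issue MUL r2<-Mul1 // r0:-8,r1:Mul2,r2:Mul1,r3:9
cycle 7: stall // r0:-8,r1:Mul2,r2:Mul1,r3:9
cycle 8: CDB Add2=-8; stall // r0:-8,r1:Mul2,r2:Mul1,r3:9
cycle 9: stall // r0:-8,r1:Mul2,r2:Mul1,r3:9
cycle 10: stall // r0:-8,r1:Mul2,r2:Mul1,r3:9
cycle 11: CDB Mul1=9; issue MUL r3<-Mul1 // r0:-8,r1:Mul2,r2:9,r3:Mul1
cycle 12: issue ADD r0<-Add1 // r0:Add1,r1:Mul2,r2:9,r3:Mul1
cycle 13: CDB Mul2=64; issue MUL r2<-Mul2 // r0:Add1,r1:64,r2:Mul2,r3:Mul1
cycle 14: stall // r0:Add1,r1:64,r2:Mul2,r3:Mul1
cycle 15: stall // r0:Add1,r1:64,r2:Mul2,r3:Mul1
cycle 16: stall // r0:Add1,r1:64,r2:Mul2,r3:Mul1
cycle 17: stall // r0:Add1,r1:64,r2:Mul2,r3:Mul1
cycle 18: CDB Mul1=-512; issue MUL r1<-Mul1 // r0:Add1,r1:Mul1,r2:Mul2,r3:-512
cycle 19: - // r0:Add1,r1:Mul1,r2:Mul2,r3:-512
cycle 20: CDB Add1=-503 // r0:-503,r1:Mul1,r2:Mul2,r3:-512

STATUS = VALUE -512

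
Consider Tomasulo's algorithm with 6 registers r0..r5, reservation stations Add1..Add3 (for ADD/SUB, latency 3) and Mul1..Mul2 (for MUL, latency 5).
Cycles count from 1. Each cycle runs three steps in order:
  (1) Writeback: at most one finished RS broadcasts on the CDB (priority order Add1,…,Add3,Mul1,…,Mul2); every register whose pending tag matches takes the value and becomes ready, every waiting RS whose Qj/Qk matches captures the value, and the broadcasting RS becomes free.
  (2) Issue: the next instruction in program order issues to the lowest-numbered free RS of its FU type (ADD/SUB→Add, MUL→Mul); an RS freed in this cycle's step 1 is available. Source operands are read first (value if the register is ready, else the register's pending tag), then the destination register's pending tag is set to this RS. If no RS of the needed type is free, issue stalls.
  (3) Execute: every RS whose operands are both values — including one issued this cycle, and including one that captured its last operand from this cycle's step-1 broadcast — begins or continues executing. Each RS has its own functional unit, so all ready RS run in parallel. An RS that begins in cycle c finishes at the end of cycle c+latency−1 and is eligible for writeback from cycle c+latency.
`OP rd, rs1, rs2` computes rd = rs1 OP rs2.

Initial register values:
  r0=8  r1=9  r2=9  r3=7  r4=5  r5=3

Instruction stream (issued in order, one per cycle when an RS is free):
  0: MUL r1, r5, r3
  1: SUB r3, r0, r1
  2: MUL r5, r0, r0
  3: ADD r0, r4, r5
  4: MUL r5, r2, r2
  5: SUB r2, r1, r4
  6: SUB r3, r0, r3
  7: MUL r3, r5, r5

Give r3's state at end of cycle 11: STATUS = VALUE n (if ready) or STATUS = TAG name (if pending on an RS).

STATUS = TAG Mul2

cycle 1: issue MUL r1<-Mul1 // r0:8,r1:Mul1,r2:9,r3:7,r4:5,r5:3
cycle 2: issue SUB r3<-Add1 // r0:8,r1:Mul1,r2:9,r3:Add1,r4:5,r5:3
cycle 3: issue MUL r5<-Mul2 // r0:8,r1:Mul1,r2:9,r3:Add1,r4:5,r5:Mul2
cycle 4: issue ADD r0<-Add2 // r0:Add2,r1:Mul1,r2:9,r3:Add1,r4:5,r5:Mul2
cycle 5: stall // r0:Add2,r1:Mul1,r2:9,r3:Add1,r4:5,r5:Mul2
cycle 6: CDB Mul1=21; issue MUL r5<-Mul1 // r0:Add2,r1:21,r2:9,r3:Add1,r4:5,r5:Mul1
cycle 7: issue SUB r2<-Add3 // r0:Add2,r1:21,r2:Add3,r3:Add1,r4:5,r5:Mul1
cycle 8: CDB Mul2=64; stall // r0:Add2,r1:21,r2:Add3,r3:Add1,r4:5,r5:Mul1
cycle 9: CDB Add1=-13; issue SUB r3<-Add1 // r0:Add2,r1:21,r2:Add3,r3:Add1,r4:5,r5:Mul1
cycle 10: CDB Add3=16; issue MUL r3<-Mul2 // r0:Add2,r1:21,r2:16,r3:Mul2,r4:5,r5:Mul1
cycle 11: CDB Add2=69 // r0:69,r1:21,r2:16,r3:Mul2,r4:5,r5:Mul1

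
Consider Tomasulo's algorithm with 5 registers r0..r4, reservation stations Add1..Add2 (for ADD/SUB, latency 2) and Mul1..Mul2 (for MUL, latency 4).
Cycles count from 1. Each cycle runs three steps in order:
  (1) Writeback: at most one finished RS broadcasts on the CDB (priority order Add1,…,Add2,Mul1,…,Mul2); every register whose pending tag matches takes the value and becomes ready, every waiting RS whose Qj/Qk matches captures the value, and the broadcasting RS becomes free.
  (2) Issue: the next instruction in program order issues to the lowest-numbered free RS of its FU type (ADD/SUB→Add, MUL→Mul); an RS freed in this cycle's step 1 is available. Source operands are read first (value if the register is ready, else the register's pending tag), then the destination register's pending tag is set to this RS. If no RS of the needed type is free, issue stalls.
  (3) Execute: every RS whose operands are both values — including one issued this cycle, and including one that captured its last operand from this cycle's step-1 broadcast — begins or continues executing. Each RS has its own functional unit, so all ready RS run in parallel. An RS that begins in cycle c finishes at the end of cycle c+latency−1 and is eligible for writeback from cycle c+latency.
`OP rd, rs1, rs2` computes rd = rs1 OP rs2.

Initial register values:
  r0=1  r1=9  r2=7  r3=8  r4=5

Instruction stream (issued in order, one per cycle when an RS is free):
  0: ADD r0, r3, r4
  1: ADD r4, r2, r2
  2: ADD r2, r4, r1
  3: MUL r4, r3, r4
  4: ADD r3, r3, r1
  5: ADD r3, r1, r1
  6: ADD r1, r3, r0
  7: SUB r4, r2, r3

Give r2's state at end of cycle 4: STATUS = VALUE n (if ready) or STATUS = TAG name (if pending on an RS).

STATUS = TAG Add1

c1: issue ADD r0<-Add1 | r0:Add1,r1:9,r2:7,r3:8,r4:5
c2: issue ADD r4<-Add2 | r0:Add1,r1:9,r2:7,r3:8,r4:Add2
c3: CDB Add1=13; issue ADD r2<-Add1 | r0:13,r1:9,r2:Add1,r3:8,r4:Add2
c4: CDB Add2=14; issue MUL r4<-Mul1 | r0:13,r1:9,r2:Add1,r3:8,r4:Mul1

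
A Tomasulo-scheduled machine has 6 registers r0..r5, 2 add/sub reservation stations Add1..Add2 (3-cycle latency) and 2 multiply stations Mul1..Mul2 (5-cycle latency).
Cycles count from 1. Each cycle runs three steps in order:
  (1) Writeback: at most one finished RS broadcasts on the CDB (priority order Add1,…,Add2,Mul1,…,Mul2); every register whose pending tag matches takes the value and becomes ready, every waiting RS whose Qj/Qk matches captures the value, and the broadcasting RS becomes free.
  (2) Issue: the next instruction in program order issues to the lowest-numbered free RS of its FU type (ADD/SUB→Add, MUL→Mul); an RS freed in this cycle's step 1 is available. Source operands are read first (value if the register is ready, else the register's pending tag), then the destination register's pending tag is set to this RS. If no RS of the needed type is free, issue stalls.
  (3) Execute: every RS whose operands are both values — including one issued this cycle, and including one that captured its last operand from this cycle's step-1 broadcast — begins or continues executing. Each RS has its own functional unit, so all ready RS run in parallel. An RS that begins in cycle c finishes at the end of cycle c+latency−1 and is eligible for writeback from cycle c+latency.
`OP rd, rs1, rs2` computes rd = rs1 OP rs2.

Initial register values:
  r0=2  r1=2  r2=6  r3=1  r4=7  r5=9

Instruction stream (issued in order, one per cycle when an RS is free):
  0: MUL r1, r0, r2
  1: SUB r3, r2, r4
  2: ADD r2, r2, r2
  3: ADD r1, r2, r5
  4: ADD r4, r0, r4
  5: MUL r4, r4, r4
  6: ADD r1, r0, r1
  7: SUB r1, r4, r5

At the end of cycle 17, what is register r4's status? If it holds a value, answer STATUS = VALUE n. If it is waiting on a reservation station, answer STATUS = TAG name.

STATUS = VALUE 81

c1: issue MUL r1<-Mul1 | r0:2,r1:Mul1,r2:6,r3:1,r4:7,r5:9
c2: issue SUB r3<-Add1 | r0:2,r1:Mul1,r2:6,r3:Add1,r4:7,r5:9
c3: issue ADD r2<-Add2 | r0:2,r1:Mul1,r2:Add2,r3:Add1,r4:7,r5:9
c4: stall | r0:2,r1:Mul1,r2:Add2,r3:Add1,r4:7,r5:9
c5: CDB Add1=-1; issue ADD r1<-Add1 | r0:2,r1:Add1,r2:Add2,r3:-1,r4:7,r5:9
c6: CDB Add2=12; issue ADD r4<-Add2 | r0:2,r1:Add1,r2:12,r3:-1,r4:Add2,r5:9
c7: CDB Mul1=12; issue MUL r4<-Mul1 | r0:2,r1:Add1,r2:12,r3:-1,r4:Mul1,r5:9
c8: stall | r0:2,r1:Add1,r2:12,r3:-1,r4:Mul1,r5:9
c9: CDB Add1=21; issue ADD r1<-Add1 | r0:2,r1:Add1,r2:12,r3:-1,r4:Mul1,r5:9
c10: CDB Add2=9; issue SUB r1<-Add2 | r0:2,r1:Add2,r2:12,r3:-1,r4:Mul1,r5:9
c11: - | r0:2,r1:Add2,r2:12,r3:-1,r4:Mul1,r5:9
c12: CDB Add1=23 | r0:2,r1:Add2,r2:12,r3:-1,r4:Mul1,r5:9
c13: - | r0:2,r1:Add2,r2:12,r3:-1,r4:Mul1,r5:9
c14: - | r0:2,r1:Add2,r2:12,r3:-1,r4:Mul1,r5:9
c15: CDB Mul1=81 | r0:2,r1:Add2,r2:12,r3:-1,r4:81,r5:9
c16: - | r0:2,r1:Add2,r2:12,r3:-1,r4:81,r5:9
c17: - | r0:2,r1:Add2,r2:12,r3:-1,r4:81,r5:9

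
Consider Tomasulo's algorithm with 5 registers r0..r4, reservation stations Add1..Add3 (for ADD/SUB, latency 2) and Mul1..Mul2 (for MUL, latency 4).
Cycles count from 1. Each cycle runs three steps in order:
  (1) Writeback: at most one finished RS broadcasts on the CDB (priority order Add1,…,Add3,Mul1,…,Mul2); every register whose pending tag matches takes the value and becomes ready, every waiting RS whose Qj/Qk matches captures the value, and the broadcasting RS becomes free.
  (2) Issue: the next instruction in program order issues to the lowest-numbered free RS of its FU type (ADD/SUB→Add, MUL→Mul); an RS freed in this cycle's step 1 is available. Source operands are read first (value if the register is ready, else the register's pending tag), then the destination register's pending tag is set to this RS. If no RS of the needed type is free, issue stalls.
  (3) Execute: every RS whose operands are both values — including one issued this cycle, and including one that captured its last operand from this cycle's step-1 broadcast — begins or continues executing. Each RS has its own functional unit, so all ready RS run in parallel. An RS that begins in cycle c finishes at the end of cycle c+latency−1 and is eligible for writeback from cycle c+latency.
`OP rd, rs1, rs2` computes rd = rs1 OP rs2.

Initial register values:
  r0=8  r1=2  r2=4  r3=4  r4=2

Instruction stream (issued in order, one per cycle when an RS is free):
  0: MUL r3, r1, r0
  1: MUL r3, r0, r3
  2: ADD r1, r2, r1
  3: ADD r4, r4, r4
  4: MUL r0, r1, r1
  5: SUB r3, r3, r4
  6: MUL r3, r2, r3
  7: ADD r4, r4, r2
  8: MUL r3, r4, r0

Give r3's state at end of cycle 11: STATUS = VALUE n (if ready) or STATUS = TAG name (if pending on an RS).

c1: issue MUL r3<-Mul1 | r0:8,r1:2,r2:4,r3:Mul1,r4:2
c2: issue MUL r3<-Mul2 | r0:8,r1:2,r2:4,r3:Mul2,r4:2
c3: issue ADD r1<-Add1 | r0:8,r1:Add1,r2:4,r3:Mul2,r4:2
c4: issue ADD r4<-Add2 | r0:8,r1:Add1,r2:4,r3:Mul2,r4:Add2
c5: CDB Add1=6; stall | r0:8,r1:6,r2:4,r3:Mul2,r4:Add2
c6: CDB Add2=4; stall | r0:8,r1:6,r2:4,r3:Mul2,r4:4
c7: CDB Mul1=16; issue MUL r0<-Mul1 | r0:Mul1,r1:6,r2:4,r3:Mul2,r4:4
c8: issue SUB r3<-Add1 | r0:Mul1,r1:6,r2:4,r3:Add1,r4:4
c9: stall | r0:Mul1,r1:6,r2:4,r3:Add1,r4:4
c10: stall | r0:Mul1,r1:6,r2:4,r3:Add1,r4:4
c11: CDB Mul1=36; issue MUL r3<-Mul1 | r0:36,r1:6,r2:4,r3:Mul1,r4:4

STATUS = TAG Mul1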